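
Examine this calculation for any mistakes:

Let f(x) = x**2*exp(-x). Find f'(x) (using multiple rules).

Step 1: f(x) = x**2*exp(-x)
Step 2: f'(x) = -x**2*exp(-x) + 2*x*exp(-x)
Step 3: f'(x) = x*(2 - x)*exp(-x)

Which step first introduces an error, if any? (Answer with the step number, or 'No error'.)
No error

All steps in this derivation are correct.
The final answer f'(x) = x*(2 - x)*exp(-x) is valid.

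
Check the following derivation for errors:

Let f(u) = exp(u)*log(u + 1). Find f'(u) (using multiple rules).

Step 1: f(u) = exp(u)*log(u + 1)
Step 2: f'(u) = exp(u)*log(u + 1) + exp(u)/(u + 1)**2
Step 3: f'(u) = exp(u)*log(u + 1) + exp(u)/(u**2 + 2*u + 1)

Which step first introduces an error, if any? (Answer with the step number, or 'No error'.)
Step 2

Step 2 is incorrect due to a wrong exponent.
The step shows: exp(u)*log(u + 1) + exp(u)/(u + 1)**2
The correct value should be: exp(u)*log(u + 1) + exp(u)/(u + 1)

Explanation: The exponent -1 on u + 1 was incorrectly written as -2: the term exp(u)/(u + 1) was incorrectly written as exp(u)/(u + 1)**2
The later steps are derived from this incorrect expression, so the error originates in Step 2.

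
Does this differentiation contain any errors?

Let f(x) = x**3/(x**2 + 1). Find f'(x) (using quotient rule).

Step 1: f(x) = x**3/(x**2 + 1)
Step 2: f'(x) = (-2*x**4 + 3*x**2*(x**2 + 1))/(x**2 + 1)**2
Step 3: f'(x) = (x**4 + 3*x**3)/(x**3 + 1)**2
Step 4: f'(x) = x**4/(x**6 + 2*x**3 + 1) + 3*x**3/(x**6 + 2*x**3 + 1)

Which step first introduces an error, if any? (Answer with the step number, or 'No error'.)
Step 3

Step 3 is incorrect due to a wrong exponent.
The step shows: (x**4 + 3*x**3)/(x**3 + 1)**2
The correct value should be: (x**4 + 3*x**2)/(x**2 + 1)**2

Explanation: The exponent 2 on x was incorrectly written as 3: the term (x**4 + 3*x**2)/(x**2 + 1)**2 was incorrectly written as (x**4 + 3*x**3)/(x**3 + 1)**2
The later steps are derived from this incorrect expression, so the error originates in Step 3.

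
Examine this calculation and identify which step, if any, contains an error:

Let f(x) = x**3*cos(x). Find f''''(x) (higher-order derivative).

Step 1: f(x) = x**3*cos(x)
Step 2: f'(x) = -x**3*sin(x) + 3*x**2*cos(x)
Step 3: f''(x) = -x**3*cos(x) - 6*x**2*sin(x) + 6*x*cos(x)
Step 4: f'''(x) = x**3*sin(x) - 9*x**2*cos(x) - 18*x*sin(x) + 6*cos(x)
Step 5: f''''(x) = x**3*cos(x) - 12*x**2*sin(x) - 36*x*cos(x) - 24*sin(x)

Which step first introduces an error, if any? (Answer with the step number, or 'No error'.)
Step 5

Step 5 is incorrect due to a sign flip.
The step shows: x**3*cos(x) - 12*x**2*sin(x) - 36*x*cos(x) - 24*sin(x)
The correct value should be: x**3*cos(x) + 12*x**2*sin(x) - 36*x*cos(x) - 24*sin(x)

Explanation: The sign of one term was flipped: the term 12*x**2*sin(x) was incorrectly written as -12*x**2*sin(x)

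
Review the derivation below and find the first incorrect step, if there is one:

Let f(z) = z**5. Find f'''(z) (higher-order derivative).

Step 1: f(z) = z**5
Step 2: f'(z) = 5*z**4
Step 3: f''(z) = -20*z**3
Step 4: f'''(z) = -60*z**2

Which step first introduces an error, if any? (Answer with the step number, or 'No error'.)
Step 3

Step 3 is incorrect due to a sign flip.
The step shows: -20*z**3
The correct value should be: 20*z**3

Explanation: The sign of the whole expression was flipped: the term 20*z**3 was incorrectly written as -20*z**3
The later steps are derived from this incorrect expression, so the error originates in Step 3.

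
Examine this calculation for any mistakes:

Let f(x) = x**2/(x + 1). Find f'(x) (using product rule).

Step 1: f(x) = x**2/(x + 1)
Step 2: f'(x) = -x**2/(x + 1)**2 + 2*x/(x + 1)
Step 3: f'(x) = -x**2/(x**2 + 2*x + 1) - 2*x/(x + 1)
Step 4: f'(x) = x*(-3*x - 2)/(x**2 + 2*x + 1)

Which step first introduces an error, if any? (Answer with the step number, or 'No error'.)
Step 3

Step 3 is incorrect due to a sign flip.
The step shows: -x**2/(x**2 + 2*x + 1) - 2*x/(x + 1)
The correct value should be: -x**2/(x**2 + 2*x + 1) + 2*x/(x + 1)

Explanation: The sign of one term was flipped: the term 2*x/(x + 1) was incorrectly written as -2*x/(x + 1)
The later steps are derived from this incorrect expression, so the error originates in Step 3.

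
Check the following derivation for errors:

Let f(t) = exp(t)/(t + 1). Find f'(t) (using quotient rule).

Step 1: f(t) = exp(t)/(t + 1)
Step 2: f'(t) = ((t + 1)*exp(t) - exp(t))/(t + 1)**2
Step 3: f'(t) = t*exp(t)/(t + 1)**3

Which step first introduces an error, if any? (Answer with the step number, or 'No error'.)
Step 3

Step 3 is incorrect due to a wrong exponent.
The step shows: t*exp(t)/(t + 1)**3
The correct value should be: t*exp(t)/(t + 1)**2

Explanation: The exponent -2 on t + 1 was incorrectly written as -3: the term t*exp(t)/(t + 1)**2 was incorrectly written as t*exp(t)/(t + 1)**3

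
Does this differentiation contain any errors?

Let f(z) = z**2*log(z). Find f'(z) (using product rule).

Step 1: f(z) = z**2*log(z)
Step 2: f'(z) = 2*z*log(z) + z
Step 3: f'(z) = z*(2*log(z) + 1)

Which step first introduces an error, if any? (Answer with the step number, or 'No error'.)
No error

All steps in this derivation are correct.
The final answer f'(z) = z*(2*log(z) + 1) is valid.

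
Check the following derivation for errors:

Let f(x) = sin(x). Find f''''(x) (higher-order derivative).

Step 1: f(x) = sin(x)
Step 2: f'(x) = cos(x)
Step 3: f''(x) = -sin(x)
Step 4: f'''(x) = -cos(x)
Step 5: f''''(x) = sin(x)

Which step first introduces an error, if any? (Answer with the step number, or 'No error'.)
No error

All steps in this derivation are correct.
The final answer f''''(x) = sin(x) is valid.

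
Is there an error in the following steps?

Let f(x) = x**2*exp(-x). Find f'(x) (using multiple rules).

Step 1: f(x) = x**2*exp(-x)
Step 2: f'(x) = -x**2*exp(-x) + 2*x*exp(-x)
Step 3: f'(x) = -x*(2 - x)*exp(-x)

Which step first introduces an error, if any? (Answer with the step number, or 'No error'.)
Step 3

Step 3 is incorrect due to a sign flip.
The step shows: -x*(2 - x)*exp(-x)
The correct value should be: x*(2 - x)*exp(-x)

Explanation: The sign of the whole expression was flipped: the term x*(2 - x)*exp(-x) was incorrectly written as -x*(2 - x)*exp(-x)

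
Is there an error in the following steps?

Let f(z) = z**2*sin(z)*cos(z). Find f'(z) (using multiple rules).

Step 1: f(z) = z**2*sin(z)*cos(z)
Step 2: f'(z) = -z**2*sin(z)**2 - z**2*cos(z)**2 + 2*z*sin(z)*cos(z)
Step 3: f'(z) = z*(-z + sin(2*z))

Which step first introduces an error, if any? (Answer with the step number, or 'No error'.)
Step 2

Step 2 is incorrect due to a sign flip.
The step shows: -z**2*sin(z)**2 - z**2*cos(z)**2 + 2*z*sin(z)*cos(z)
The correct value should be: -z**2*sin(z)**2 + z**2*cos(z)**2 + 2*z*sin(z)*cos(z)

Explanation: The sign of one term was flipped: the term z**2*cos(z)**2 was incorrectly written as -z**2*cos(z)**2
The later steps are derived from this incorrect expression, so the error originates in Step 2.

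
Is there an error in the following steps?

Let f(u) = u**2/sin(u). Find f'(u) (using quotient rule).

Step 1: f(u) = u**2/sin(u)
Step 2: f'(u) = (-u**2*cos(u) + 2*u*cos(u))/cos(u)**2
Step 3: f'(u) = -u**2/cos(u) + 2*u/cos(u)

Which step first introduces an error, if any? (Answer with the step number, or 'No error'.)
Step 2

Step 2 is incorrect due to a wrong trig function.
The step shows: (-u**2*cos(u) + 2*u*cos(u))/cos(u)**2
The correct value should be: (-u**2*cos(u) + 2*u*sin(u))/sin(u)**2

Explanation: sin(u) was incorrectly written as cos(u): the term (-u**2*cos(u) + 2*u*sin(u))/sin(u)**2 was incorrectly written as (-u**2*cos(u) + 2*u*cos(u))/cos(u)**2
The later steps are derived from this incorrect expression, so the error originates in Step 2.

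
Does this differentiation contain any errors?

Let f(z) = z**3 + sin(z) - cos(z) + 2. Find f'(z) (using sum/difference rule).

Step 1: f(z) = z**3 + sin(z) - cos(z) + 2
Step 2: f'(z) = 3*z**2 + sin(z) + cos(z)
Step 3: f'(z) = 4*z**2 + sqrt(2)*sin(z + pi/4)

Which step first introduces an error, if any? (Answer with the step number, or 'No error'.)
Step 3

Step 3 is incorrect due to a wrong coefficient.
The step shows: 4*z**2 + sqrt(2)*sin(z + pi/4)
The correct value should be: 3*z**2 + sqrt(2)*sin(z + pi/4)

Explanation: The coefficient 3 was incorrectly written as 4: the term 3*z**2 was incorrectly written as 4*z**2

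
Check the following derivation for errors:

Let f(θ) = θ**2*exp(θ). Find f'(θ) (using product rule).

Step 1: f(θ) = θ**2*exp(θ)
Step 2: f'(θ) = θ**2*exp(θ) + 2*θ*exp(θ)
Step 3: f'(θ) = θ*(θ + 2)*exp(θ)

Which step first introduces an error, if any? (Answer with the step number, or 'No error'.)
No error

All steps in this derivation are correct.
The final answer f'(θ) = θ*(θ + 2)*exp(θ) is valid.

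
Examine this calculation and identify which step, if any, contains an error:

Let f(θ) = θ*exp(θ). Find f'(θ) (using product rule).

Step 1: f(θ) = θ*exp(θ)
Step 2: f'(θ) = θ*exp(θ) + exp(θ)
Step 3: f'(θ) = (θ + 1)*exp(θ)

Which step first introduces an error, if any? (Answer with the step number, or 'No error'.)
No error

All steps in this derivation are correct.
The final answer f'(θ) = (θ + 1)*exp(θ) is valid.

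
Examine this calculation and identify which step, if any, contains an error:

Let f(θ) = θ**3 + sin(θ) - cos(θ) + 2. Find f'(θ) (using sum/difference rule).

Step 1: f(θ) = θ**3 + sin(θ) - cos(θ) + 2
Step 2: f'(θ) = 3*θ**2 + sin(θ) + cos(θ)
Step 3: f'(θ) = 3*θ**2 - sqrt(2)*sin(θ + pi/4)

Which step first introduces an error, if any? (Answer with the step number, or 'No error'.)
Step 3

Step 3 is incorrect due to a sign flip.
The step shows: 3*θ**2 - sqrt(2)*sin(θ + pi/4)
The correct value should be: 3*θ**2 + sqrt(2)*sin(θ + pi/4)

Explanation: The sign of one term was flipped: the term sqrt(2)*sin(θ + pi/4) was incorrectly written as -sqrt(2)*sin(θ + pi/4)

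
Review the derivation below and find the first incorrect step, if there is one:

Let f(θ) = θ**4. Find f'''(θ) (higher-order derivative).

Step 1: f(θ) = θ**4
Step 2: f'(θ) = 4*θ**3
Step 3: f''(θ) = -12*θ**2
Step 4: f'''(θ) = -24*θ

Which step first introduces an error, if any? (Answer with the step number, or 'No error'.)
Step 3

Step 3 is incorrect due to a sign flip.
The step shows: -12*θ**2
The correct value should be: 12*θ**2

Explanation: The sign of the whole expression was flipped: the term 12*θ**2 was incorrectly written as -12*θ**2
The later steps are derived from this incorrect expression, so the error originates in Step 3.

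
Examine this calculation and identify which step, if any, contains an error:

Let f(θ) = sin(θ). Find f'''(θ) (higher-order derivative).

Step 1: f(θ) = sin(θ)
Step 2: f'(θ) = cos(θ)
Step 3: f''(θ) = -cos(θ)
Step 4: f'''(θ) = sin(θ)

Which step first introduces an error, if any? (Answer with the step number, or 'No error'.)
Step 3

Step 3 is incorrect due to a wrong trig function.
The step shows: -cos(θ)
The correct value should be: -sin(θ)

Explanation: sin(θ) was incorrectly written as cos(θ): the term -sin(θ) was incorrectly written as -cos(θ)
The later steps are derived from this incorrect expression, so the error originates in Step 3.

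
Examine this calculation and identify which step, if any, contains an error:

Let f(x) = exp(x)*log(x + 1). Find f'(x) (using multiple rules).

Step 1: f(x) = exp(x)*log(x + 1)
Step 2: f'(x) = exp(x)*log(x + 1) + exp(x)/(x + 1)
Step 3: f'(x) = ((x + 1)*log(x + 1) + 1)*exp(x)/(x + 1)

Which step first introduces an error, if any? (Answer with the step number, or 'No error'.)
No error

All steps in this derivation are correct.
The final answer f'(x) = ((x + 1)*log(x + 1) + 1)*exp(x)/(x + 1) is valid.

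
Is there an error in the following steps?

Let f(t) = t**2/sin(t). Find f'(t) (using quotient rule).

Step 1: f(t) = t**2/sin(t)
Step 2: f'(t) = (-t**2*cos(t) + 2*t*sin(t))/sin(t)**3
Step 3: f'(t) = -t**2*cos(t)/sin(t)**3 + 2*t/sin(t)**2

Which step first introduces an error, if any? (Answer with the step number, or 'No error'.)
Step 2

Step 2 is incorrect due to a wrong exponent.
The step shows: (-t**2*cos(t) + 2*t*sin(t))/sin(t)**3
The correct value should be: (-t**2*cos(t) + 2*t*sin(t))/sin(t)**2

Explanation: The exponent -2 on sin(t) was incorrectly written as -3: the term (-t**2*cos(t) + 2*t*sin(t))/sin(t)**2 was incorrectly written as (-t**2*cos(t) + 2*t*sin(t))/sin(t)**3
The later steps are derived from this incorrect expression, so the error originates in Step 2.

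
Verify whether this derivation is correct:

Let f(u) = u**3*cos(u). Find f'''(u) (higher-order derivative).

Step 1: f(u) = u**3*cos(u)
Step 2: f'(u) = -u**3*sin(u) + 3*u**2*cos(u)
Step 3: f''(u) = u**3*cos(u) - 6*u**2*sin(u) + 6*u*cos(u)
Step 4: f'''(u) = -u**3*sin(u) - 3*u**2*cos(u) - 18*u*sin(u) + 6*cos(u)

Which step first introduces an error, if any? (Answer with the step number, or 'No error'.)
Step 3

Step 3 is incorrect due to a sign flip.
The step shows: u**3*cos(u) - 6*u**2*sin(u) + 6*u*cos(u)
The correct value should be: -u**3*cos(u) - 6*u**2*sin(u) + 6*u*cos(u)

Explanation: The sign of one term was flipped: the term -u**3*cos(u) was incorrectly written as u**3*cos(u)
The later steps are derived from this incorrect expression, so the error originates in Step 3.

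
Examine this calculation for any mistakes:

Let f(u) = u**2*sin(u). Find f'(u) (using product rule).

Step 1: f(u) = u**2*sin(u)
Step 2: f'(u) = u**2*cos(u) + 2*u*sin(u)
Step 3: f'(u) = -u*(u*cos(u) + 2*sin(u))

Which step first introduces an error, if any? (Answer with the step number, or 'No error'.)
Step 3

Step 3 is incorrect due to a sign flip.
The step shows: -u*(u*cos(u) + 2*sin(u))
The correct value should be: u*(u*cos(u) + 2*sin(u))

Explanation: The sign of the whole expression was flipped: the term u*(u*cos(u) + 2*sin(u)) was incorrectly written as -u*(u*cos(u) + 2*sin(u))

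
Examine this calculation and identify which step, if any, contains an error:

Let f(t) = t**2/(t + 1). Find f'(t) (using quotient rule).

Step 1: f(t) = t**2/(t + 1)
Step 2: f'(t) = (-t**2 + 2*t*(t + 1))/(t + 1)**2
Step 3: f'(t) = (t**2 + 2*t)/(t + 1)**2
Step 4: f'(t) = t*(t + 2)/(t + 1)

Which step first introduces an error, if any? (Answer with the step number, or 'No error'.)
Step 4

Step 4 is incorrect due to a wrong exponent.
The step shows: t*(t + 2)/(t + 1)
The correct value should be: t*(t + 2)/(t + 1)**2

Explanation: The exponent -2 on t + 1 was incorrectly written as -1: the term t*(t + 2)/(t + 1)**2 was incorrectly written as t*(t + 2)/(t + 1)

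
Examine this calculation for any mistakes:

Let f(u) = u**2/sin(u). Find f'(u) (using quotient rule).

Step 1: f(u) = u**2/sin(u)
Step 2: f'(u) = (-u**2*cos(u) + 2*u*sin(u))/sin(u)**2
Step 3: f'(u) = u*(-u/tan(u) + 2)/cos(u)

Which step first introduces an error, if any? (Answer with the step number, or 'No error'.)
Step 3

Step 3 is incorrect due to a wrong trig function.
The step shows: u*(-u/tan(u) + 2)/cos(u)
The correct value should be: u*(-u/tan(u) + 2)/sin(u)

Explanation: sin(u) was incorrectly written as cos(u): the term u*(-u/tan(u) + 2)/sin(u) was incorrectly written as u*(-u/tan(u) + 2)/cos(u)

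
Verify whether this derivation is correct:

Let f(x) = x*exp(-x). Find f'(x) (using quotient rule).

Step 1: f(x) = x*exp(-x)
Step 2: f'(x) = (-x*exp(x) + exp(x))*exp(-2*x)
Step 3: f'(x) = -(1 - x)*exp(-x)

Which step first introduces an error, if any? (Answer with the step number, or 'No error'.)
Step 3

Step 3 is incorrect due to a sign flip.
The step shows: -(1 - x)*exp(-x)
The correct value should be: (1 - x)*exp(-x)

Explanation: The sign of the whole expression was flipped: the term (1 - x)*exp(-x) was incorrectly written as -(1 - x)*exp(-x)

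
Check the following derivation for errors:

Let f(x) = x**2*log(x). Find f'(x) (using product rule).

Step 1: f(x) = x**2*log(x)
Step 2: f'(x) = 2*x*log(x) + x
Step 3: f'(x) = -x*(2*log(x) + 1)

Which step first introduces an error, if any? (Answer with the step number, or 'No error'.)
Step 3

Step 3 is incorrect due to a sign flip.
The step shows: -x*(2*log(x) + 1)
The correct value should be: x*(2*log(x) + 1)

Explanation: The sign of the whole expression was flipped: the term x*(2*log(x) + 1) was incorrectly written as -x*(2*log(x) + 1)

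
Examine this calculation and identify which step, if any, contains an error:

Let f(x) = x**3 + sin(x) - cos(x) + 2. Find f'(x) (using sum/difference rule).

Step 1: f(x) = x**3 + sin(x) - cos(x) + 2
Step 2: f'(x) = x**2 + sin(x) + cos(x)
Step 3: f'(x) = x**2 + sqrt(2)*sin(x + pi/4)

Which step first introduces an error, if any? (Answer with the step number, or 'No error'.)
Step 2

Step 2 is incorrect due to a wrong coefficient.
The step shows: x**2 + sin(x) + cos(x)
The correct value should be: 3*x**2 + sin(x) + cos(x)

Explanation: The coefficient 3 was incorrectly written as 1: the term 3*x**2 was incorrectly written as x**2
The later steps are derived from this incorrect expression, so the error originates in Step 2.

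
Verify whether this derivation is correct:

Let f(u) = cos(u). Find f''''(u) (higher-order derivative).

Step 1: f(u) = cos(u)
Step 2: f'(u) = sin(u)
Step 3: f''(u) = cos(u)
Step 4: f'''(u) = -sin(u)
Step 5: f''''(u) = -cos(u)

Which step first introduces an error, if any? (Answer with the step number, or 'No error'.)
Step 2

Step 2 is incorrect due to a sign flip.
The step shows: sin(u)
The correct value should be: -sin(u)

Explanation: The sign of the whole expression was flipped: the term -sin(u) was incorrectly written as sin(u)
The later steps are derived from this incorrect expression, so the error originates in Step 2.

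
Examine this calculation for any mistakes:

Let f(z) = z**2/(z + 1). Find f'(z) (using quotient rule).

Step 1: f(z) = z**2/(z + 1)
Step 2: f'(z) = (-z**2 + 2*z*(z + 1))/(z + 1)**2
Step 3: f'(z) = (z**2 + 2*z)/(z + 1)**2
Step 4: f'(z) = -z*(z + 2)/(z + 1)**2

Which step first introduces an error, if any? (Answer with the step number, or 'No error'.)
Step 4

Step 4 is incorrect due to a sign flip.
The step shows: -z*(z + 2)/(z + 1)**2
The correct value should be: z*(z + 2)/(z + 1)**2

Explanation: The sign of the whole expression was flipped: the term z*(z + 2)/(z + 1)**2 was incorrectly written as -z*(z + 2)/(z + 1)**2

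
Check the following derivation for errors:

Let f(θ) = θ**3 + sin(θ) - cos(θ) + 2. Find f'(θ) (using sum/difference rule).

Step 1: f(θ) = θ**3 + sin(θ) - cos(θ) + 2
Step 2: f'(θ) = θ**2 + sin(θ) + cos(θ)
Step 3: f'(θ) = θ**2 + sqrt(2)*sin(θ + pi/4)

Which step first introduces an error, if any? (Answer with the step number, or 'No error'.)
Step 2

Step 2 is incorrect due to a wrong coefficient.
The step shows: θ**2 + sin(θ) + cos(θ)
The correct value should be: 3*θ**2 + sin(θ) + cos(θ)

Explanation: The coefficient 3 was incorrectly written as 1: the term 3*θ**2 was incorrectly written as θ**2
The later steps are derived from this incorrect expression, so the error originates in Step 2.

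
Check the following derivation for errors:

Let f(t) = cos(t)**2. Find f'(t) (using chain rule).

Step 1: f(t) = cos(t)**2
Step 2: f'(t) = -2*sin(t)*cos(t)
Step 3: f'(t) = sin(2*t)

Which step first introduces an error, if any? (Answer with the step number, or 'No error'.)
Step 3

Step 3 is incorrect due to a sign flip.
The step shows: sin(2*t)
The correct value should be: -sin(2*t)

Explanation: The sign of the whole expression was flipped: the term -sin(2*t) was incorrectly written as sin(2*t)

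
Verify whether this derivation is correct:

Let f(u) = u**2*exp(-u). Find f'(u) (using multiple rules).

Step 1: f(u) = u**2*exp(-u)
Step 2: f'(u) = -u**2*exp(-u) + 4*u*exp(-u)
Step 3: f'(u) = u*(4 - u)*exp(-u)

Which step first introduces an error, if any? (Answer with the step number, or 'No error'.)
Step 2

Step 2 is incorrect due to a wrong coefficient.
The step shows: -u**2*exp(-u) + 4*u*exp(-u)
The correct value should be: -u**2*exp(-u) + 2*u*exp(-u)

Explanation: The coefficient 2 was incorrectly written as 4: the term 2*u*exp(-u) was incorrectly written as 4*u*exp(-u)
The later steps are derived from this incorrect expression, so the error originates in Step 2.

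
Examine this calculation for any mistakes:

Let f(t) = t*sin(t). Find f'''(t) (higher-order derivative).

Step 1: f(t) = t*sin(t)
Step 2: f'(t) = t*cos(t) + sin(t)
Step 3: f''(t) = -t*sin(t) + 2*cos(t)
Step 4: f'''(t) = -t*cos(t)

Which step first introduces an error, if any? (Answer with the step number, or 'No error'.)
Step 4

Step 4 is incorrect due to a dropped term.
The step shows: -t*cos(t)
The correct value should be: -t*cos(t) - 3*sin(t)

Explanation: A term was dropped: the term -3*sin(t) was incorrectly omitted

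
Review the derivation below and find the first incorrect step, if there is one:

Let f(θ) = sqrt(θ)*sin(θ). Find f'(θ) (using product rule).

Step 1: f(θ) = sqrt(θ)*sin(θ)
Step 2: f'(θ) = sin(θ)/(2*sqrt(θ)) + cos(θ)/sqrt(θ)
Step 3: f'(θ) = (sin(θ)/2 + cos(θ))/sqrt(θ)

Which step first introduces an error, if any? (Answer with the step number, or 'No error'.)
Step 2

Step 2 is incorrect due to a wrong exponent.
The step shows: sin(θ)/(2*sqrt(θ)) + cos(θ)/sqrt(θ)
The correct value should be: sqrt(θ)*cos(θ) + sin(θ)/(2*sqrt(θ))

Explanation: The exponent 1/2 on θ was incorrectly written as -1/2: the term sqrt(θ)*cos(θ) was incorrectly written as cos(θ)/sqrt(θ)
The later steps are derived from this incorrect expression, so the error originates in Step 2.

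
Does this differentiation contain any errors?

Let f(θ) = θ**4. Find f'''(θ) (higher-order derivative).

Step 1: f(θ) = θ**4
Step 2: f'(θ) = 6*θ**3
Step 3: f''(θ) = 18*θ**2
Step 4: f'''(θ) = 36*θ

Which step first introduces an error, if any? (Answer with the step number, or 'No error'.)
Step 2

Step 2 is incorrect due to a wrong coefficient.
The step shows: 6*θ**3
The correct value should be: 4*θ**3

Explanation: The coefficient 4 was incorrectly written as 6: the term 4*θ**3 was incorrectly written as 6*θ**3
The later steps are derived from this incorrect expression, so the error originates in Step 2.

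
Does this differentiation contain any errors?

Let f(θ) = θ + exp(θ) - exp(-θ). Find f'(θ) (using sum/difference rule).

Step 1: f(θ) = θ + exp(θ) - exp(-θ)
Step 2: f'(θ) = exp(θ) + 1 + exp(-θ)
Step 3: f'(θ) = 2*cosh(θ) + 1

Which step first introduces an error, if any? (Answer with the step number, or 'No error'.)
No error

All steps in this derivation are correct.
The final answer f'(θ) = 2*cosh(θ) + 1 is valid.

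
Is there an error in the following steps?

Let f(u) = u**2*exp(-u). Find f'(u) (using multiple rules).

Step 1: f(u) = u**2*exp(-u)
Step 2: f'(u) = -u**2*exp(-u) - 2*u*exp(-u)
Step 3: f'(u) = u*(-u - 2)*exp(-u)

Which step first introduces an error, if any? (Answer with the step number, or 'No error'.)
Step 2

Step 2 is incorrect due to a sign flip.
The step shows: -u**2*exp(-u) - 2*u*exp(-u)
The correct value should be: -u**2*exp(-u) + 2*u*exp(-u)

Explanation: The sign of one term was flipped: the term 2*u*exp(-u) was incorrectly written as -2*u*exp(-u)
The later steps are derived from this incorrect expression, so the error originates in Step 2.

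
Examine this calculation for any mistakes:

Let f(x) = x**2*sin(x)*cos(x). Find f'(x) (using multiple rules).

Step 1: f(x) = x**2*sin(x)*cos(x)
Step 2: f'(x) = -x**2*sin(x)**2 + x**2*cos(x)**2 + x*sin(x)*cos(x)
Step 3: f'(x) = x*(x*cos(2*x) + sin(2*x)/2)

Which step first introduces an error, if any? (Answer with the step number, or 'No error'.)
Step 2

Step 2 is incorrect due to a wrong coefficient.
The step shows: -x**2*sin(x)**2 + x**2*cos(x)**2 + x*sin(x)*cos(x)
The correct value should be: -x**2*sin(x)**2 + x**2*cos(x)**2 + 2*x*sin(x)*cos(x)

Explanation: The coefficient 2 was incorrectly written as 1: the term 2*x*sin(x)*cos(x) was incorrectly written as x*sin(x)*cos(x)
The later steps are derived from this incorrect expression, so the error originates in Step 2.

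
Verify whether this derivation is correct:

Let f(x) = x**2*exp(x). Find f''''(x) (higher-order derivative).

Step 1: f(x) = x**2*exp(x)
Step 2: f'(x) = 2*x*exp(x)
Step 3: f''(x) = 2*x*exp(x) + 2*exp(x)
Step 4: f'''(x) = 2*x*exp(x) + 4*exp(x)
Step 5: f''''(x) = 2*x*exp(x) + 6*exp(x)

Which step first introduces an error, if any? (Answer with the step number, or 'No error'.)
Step 2

Step 2 is incorrect due to a dropped term.
The step shows: 2*x*exp(x)
The correct value should be: x**2*exp(x) + 2*x*exp(x)

Explanation: A term was dropped: the term x**2*exp(x) was incorrectly omitted
The later steps are derived from this incorrect expression, so the error originates in Step 2.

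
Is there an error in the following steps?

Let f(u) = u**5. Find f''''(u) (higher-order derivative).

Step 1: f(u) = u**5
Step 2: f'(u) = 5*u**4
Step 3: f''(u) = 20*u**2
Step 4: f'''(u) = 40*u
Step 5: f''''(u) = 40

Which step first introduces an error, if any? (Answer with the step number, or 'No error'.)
Step 3

Step 3 is incorrect due to a wrong exponent.
The step shows: 20*u**2
The correct value should be: 20*u**3

Explanation: The exponent 3 on u was incorrectly written as 2: the term 20*u**3 was incorrectly written as 20*u**2
The later steps are derived from this incorrect expression, so the error originates in Step 3.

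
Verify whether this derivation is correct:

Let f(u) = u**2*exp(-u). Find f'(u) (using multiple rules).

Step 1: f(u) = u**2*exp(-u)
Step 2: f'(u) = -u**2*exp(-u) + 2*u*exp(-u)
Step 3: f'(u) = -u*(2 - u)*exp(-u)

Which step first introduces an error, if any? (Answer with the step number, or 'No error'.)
Step 3

Step 3 is incorrect due to a sign flip.
The step shows: -u*(2 - u)*exp(-u)
The correct value should be: u*(2 - u)*exp(-u)

Explanation: The sign of the whole expression was flipped: the term u*(2 - u)*exp(-u) was incorrectly written as -u*(2 - u)*exp(-u)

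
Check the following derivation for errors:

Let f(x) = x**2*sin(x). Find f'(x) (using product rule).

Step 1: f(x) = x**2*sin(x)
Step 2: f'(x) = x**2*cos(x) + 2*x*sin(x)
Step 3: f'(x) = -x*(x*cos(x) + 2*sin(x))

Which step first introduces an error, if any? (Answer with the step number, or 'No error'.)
Step 3

Step 3 is incorrect due to a sign flip.
The step shows: -x*(x*cos(x) + 2*sin(x))
The correct value should be: x*(x*cos(x) + 2*sin(x))

Explanation: The sign of the whole expression was flipped: the term x*(x*cos(x) + 2*sin(x)) was incorrectly written as -x*(x*cos(x) + 2*sin(x))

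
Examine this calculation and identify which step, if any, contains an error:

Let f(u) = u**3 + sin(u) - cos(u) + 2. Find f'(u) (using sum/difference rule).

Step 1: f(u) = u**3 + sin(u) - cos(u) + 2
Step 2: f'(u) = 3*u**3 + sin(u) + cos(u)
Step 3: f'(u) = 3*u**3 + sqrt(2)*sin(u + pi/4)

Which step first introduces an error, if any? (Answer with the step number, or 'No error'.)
Step 2

Step 2 is incorrect due to a wrong exponent.
The step shows: 3*u**3 + sin(u) + cos(u)
The correct value should be: 3*u**2 + sin(u) + cos(u)

Explanation: The exponent 2 on u was incorrectly written as 3: the term 3*u**2 was incorrectly written as 3*u**3
The later steps are derived from this incorrect expression, so the error originates in Step 2.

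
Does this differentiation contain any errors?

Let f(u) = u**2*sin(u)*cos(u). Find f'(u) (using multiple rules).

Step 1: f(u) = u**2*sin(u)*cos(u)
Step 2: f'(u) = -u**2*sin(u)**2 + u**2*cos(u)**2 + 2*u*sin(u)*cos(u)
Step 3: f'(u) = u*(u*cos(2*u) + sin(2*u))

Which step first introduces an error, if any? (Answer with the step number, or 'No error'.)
No error

All steps in this derivation are correct.
The final answer f'(u) = u*(u*cos(2*u) + sin(2*u)) is valid.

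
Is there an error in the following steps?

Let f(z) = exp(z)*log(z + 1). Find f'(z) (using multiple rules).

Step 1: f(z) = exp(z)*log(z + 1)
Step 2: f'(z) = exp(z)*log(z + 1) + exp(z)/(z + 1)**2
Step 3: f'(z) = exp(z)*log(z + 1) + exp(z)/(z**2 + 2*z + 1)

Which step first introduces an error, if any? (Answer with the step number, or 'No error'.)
Step 2

Step 2 is incorrect due to a wrong exponent.
The step shows: exp(z)*log(z + 1) + exp(z)/(z + 1)**2
The correct value should be: exp(z)*log(z + 1) + exp(z)/(z + 1)

Explanation: The exponent -1 on z + 1 was incorrectly written as -2: the term exp(z)/(z + 1) was incorrectly written as exp(z)/(z + 1)**2
The later steps are derived from this incorrect expression, so the error originates in Step 2.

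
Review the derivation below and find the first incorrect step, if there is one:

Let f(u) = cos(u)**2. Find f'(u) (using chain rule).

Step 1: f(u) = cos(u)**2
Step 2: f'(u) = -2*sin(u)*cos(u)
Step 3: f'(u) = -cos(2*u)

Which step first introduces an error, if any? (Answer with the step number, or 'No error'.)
Step 3

Step 3 is incorrect due to a wrong trig function.
The step shows: -cos(2*u)
The correct value should be: -sin(2*u)

Explanation: sin(2*u) was incorrectly written as cos(2*u): the term -sin(2*u) was incorrectly written as -cos(2*u)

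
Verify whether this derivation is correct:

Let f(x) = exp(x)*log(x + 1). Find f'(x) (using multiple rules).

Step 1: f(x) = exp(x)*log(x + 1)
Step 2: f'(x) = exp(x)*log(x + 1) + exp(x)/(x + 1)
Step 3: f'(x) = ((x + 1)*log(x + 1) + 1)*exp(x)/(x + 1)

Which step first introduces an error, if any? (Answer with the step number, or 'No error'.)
No error

All steps in this derivation are correct.
The final answer f'(x) = ((x + 1)*log(x + 1) + 1)*exp(x)/(x + 1) is valid.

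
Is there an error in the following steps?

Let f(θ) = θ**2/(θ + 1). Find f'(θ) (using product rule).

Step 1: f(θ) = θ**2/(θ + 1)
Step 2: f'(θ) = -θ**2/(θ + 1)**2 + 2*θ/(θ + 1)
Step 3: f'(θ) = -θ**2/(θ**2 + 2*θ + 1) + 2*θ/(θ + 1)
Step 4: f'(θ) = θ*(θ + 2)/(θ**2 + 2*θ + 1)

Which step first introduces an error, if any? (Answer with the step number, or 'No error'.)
No error

All steps in this derivation are correct.
The final answer f'(θ) = θ*(θ + 2)/(θ**2 + 2*θ + 1) is valid.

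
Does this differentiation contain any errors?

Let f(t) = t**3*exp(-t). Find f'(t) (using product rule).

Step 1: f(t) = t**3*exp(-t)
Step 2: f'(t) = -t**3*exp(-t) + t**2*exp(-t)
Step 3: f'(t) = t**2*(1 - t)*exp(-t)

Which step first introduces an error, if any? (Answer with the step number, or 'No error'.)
Step 2

Step 2 is incorrect due to a wrong coefficient.
The step shows: -t**3*exp(-t) + t**2*exp(-t)
The correct value should be: -t**3*exp(-t) + 3*t**2*exp(-t)

Explanation: The coefficient 3 was incorrectly written as 1: the term 3*t**2*exp(-t) was incorrectly written as t**2*exp(-t)
The later steps are derived from this incorrect expression, so the error originates in Step 2.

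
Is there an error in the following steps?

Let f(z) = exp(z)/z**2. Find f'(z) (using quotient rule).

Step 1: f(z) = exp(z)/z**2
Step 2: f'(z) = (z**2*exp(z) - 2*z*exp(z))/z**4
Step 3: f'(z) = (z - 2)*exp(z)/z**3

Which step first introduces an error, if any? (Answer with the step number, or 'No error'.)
No error

All steps in this derivation are correct.
The final answer f'(z) = (z - 2)*exp(z)/z**3 is valid.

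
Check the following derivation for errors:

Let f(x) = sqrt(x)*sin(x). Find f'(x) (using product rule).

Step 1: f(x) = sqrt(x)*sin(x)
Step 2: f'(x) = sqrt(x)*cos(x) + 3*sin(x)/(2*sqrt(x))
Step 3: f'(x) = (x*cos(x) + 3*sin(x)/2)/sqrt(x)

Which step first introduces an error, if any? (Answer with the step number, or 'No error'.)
Step 2

Step 2 is incorrect due to a wrong coefficient.
The step shows: sqrt(x)*cos(x) + 3*sin(x)/(2*sqrt(x))
The correct value should be: sqrt(x)*cos(x) + sin(x)/(2*sqrt(x))

Explanation: The coefficient 1/2 was incorrectly written as 3/2: the term sin(x)/(2*sqrt(x)) was incorrectly written as 3*sin(x)/(2*sqrt(x))
The later steps are derived from this incorrect expression, so the error originates in Step 2.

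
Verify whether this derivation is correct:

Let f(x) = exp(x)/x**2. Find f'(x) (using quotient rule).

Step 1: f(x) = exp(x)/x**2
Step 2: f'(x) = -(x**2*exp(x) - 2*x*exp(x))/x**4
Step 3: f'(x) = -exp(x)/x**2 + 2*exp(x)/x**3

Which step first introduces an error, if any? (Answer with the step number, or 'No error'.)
Step 2

Step 2 is incorrect due to a sign flip.
The step shows: -(x**2*exp(x) - 2*x*exp(x))/x**4
The correct value should be: (x**2*exp(x) - 2*x*exp(x))/x**4

Explanation: The sign of the whole expression was flipped: the term (x**2*exp(x) - 2*x*exp(x))/x**4 was incorrectly written as -(x**2*exp(x) - 2*x*exp(x))/x**4
The later steps are derived from this incorrect expression, so the error originates in Step 2.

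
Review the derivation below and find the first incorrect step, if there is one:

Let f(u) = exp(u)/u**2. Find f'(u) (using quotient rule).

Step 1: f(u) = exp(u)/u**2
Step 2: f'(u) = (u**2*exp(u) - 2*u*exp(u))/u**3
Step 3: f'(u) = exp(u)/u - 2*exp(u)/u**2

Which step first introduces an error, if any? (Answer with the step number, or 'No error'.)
Step 2

Step 2 is incorrect due to a wrong exponent.
The step shows: (u**2*exp(u) - 2*u*exp(u))/u**3
The correct value should be: (u**2*exp(u) - 2*u*exp(u))/u**4

Explanation: The exponent -4 on u was incorrectly written as -3: the term (u**2*exp(u) - 2*u*exp(u))/u**4 was incorrectly written as (u**2*exp(u) - 2*u*exp(u))/u**3
The later steps are derived from this incorrect expression, so the error originates in Step 2.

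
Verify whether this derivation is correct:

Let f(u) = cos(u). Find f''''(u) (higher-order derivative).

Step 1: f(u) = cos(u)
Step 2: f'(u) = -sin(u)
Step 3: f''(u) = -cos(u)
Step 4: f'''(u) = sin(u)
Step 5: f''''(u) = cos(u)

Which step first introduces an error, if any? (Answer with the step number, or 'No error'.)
No error

All steps in this derivation are correct.
The final answer f''''(u) = cos(u) is valid.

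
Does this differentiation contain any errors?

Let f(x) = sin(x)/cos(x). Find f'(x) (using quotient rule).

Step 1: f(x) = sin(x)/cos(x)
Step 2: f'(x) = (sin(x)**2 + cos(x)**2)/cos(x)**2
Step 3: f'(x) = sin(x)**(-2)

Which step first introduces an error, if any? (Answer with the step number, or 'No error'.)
Step 3

Step 3 is incorrect due to a wrong trig function.
The step shows: sin(x)**(-2)
The correct value should be: cos(x)**(-2)

Explanation: cos(x) was incorrectly written as sin(x): the term cos(x)**(-2) was incorrectly written as sin(x)**(-2)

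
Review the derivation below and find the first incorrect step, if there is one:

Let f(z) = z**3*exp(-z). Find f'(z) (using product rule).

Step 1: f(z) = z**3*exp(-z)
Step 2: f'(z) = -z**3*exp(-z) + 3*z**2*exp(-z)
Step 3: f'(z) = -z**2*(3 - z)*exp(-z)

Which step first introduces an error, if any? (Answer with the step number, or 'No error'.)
Step 3

Step 3 is incorrect due to a sign flip.
The step shows: -z**2*(3 - z)*exp(-z)
The correct value should be: z**2*(3 - z)*exp(-z)

Explanation: The sign of the whole expression was flipped: the term z**2*(3 - z)*exp(-z) was incorrectly written as -z**2*(3 - z)*exp(-z)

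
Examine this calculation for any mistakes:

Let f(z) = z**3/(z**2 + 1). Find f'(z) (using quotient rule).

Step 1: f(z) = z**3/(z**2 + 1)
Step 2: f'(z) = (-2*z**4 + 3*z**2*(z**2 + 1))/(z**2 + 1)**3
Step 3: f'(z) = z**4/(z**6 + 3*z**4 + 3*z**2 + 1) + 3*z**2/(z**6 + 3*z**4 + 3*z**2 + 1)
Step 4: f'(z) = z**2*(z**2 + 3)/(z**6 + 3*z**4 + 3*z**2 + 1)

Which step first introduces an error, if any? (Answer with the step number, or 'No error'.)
Step 2

Step 2 is incorrect due to a wrong exponent.
The step shows: (-2*z**4 + 3*z**2*(z**2 + 1))/(z**2 + 1)**3
The correct value should be: (-2*z**4 + 3*z**2*(z**2 + 1))/(z**2 + 1)**2

Explanation: The exponent -2 on z**2 + 1 was incorrectly written as -3: the term (-2*z**4 + 3*z**2*(z**2 + 1))/(z**2 + 1)**2 was incorrectly written as (-2*z**4 + 3*z**2*(z**2 + 1))/(z**2 + 1)**3
The later steps are derived from this incorrect expression, so the error originates in Step 2.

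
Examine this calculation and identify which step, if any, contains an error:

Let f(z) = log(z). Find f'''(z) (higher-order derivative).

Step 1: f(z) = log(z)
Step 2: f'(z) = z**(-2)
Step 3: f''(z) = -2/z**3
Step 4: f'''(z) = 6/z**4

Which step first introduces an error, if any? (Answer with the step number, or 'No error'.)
Step 2

Step 2 is incorrect due to a wrong exponent.
The step shows: z**(-2)
The correct value should be: 1/z

Explanation: The exponent -1 on z was incorrectly written as -2: the term 1/z was incorrectly written as z**(-2)
The later steps are derived from this incorrect expression, so the error originates in Step 2.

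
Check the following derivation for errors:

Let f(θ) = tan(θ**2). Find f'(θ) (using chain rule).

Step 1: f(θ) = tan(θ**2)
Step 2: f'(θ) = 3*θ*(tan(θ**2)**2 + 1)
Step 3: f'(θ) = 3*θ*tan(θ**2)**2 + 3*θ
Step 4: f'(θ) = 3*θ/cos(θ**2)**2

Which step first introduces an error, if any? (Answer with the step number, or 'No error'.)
Step 2

Step 2 is incorrect due to a wrong coefficient.
The step shows: 3*θ*(tan(θ**2)**2 + 1)
The correct value should be: 2*θ*(tan(θ**2)**2 + 1)

Explanation: The coefficient 2 was incorrectly written as 3: the term 2*θ*(tan(θ**2)**2 + 1) was incorrectly written as 3*θ*(tan(θ**2)**2 + 1)
The later steps are derived from this incorrect expression, so the error originates in Step 2.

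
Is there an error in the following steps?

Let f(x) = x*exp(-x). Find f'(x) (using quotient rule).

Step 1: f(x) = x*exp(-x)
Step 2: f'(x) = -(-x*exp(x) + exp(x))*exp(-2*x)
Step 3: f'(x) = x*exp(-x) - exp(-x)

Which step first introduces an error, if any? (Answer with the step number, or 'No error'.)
Step 2

Step 2 is incorrect due to a sign flip.
The step shows: -(-x*exp(x) + exp(x))*exp(-2*x)
The correct value should be: (-x*exp(x) + exp(x))*exp(-2*x)

Explanation: The sign of the whole expression was flipped: the term (-x*exp(x) + exp(x))*exp(-2*x) was incorrectly written as -(-x*exp(x) + exp(x))*exp(-2*x)
The later steps are derived from this incorrect expression, so the error originates in Step 2.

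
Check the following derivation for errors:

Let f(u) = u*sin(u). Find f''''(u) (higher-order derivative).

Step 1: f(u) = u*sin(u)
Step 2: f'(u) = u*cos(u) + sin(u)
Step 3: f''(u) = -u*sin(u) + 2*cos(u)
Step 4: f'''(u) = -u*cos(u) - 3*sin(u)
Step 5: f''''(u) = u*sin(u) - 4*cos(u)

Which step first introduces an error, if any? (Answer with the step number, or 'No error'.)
No error

All steps in this derivation are correct.
The final answer f''''(u) = u*sin(u) - 4*cos(u) is valid.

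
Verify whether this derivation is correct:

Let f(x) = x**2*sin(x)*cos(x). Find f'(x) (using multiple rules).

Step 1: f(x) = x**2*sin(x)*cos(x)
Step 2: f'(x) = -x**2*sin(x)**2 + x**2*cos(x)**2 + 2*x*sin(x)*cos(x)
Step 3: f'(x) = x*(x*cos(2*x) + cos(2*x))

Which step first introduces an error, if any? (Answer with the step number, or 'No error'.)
Step 3

Step 3 is incorrect due to a wrong trig function.
The step shows: x*(x*cos(2*x) + cos(2*x))
The correct value should be: x*(x*cos(2*x) + sin(2*x))

Explanation: sin(2*x) was incorrectly written as cos(2*x): the term x*(x*cos(2*x) + sin(2*x)) was incorrectly written as x*(x*cos(2*x) + cos(2*x))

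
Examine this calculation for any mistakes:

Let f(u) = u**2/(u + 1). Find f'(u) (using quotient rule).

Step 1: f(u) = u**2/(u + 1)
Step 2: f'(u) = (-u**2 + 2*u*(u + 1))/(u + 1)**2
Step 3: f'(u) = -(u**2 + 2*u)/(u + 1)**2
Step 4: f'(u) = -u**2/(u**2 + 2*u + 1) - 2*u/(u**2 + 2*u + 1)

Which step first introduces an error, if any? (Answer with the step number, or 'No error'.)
Step 3

Step 3 is incorrect due to a sign flip.
The step shows: -(u**2 + 2*u)/(u + 1)**2
The correct value should be: (u**2 + 2*u)/(u + 1)**2

Explanation: The sign of the whole expression was flipped: the term (u**2 + 2*u)/(u + 1)**2 was incorrectly written as -(u**2 + 2*u)/(u + 1)**2
The later steps are derived from this incorrect expression, so the error originates in Step 3.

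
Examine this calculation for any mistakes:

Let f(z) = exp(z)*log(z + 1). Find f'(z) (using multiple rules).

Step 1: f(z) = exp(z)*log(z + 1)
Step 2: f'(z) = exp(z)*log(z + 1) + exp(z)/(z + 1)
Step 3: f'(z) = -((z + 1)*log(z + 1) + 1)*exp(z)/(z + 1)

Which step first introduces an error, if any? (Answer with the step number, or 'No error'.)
Step 3

Step 3 is incorrect due to a sign flip.
The step shows: -((z + 1)*log(z + 1) + 1)*exp(z)/(z + 1)
The correct value should be: ((z + 1)*log(z + 1) + 1)*exp(z)/(z + 1)

Explanation: The sign of the whole expression was flipped: the term ((z + 1)*log(z + 1) + 1)*exp(z)/(z + 1) was incorrectly written as -((z + 1)*log(z + 1) + 1)*exp(z)/(z + 1)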